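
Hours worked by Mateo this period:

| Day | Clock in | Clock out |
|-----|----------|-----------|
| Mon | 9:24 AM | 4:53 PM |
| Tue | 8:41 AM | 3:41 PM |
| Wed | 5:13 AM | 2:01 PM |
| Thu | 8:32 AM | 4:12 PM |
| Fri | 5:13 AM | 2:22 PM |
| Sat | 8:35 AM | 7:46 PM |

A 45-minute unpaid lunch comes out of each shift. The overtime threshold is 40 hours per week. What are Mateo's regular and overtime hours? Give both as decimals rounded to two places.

Regular 40.00 hours, overtime 6.78 hours

Mon: 9:24 AM–4:53 PM = 7 h 29 min; less 45 min break → 6 h 44 min
Tue: 8:41 AM–3:41 PM = 7 h 0 min; less 45 min break → 6 h 15 min
Wed: 5:13 AM–2:01 PM = 8 h 48 min; less 45 min break → 8 h 3 min
Thu: 8:32 AM–4:12 PM = 7 h 40 min; less 45 min break → 6 h 55 min
Fri: 5:13 AM–2:22 PM = 9 h 9 min; less 45 min break → 8 h 24 min
Sat: 8:35 AM–7:46 PM = 11 h 11 min; less 45 min break → 10 h 26 min
Total worked: 46 h 47 min = 46.78 h.
Threshold 40 h → overtime 6 h 47 min, regular 40 h 0 min.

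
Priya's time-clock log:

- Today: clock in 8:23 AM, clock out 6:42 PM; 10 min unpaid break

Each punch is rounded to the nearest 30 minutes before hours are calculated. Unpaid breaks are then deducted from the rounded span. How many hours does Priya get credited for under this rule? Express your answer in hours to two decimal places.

Today: in 8:23 AM→8:30 AM, out 6:42 PM→6:30 PM; 10 h 0 min − 10 min = 9 h 50 min

9.83 hours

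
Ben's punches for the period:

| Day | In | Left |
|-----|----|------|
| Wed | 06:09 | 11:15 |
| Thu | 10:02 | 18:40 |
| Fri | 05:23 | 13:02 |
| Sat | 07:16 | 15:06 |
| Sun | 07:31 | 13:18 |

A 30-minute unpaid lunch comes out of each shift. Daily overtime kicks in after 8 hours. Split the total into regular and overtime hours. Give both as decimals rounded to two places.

Wed: 06:09–11:15 = 5 h 6 min; less 30 min break → 4 h 36 min
Thu: 10:02–18:40 = 8 h 38 min; less 30 min break → 8 h 8 min
Fri: 05:23–13:02 = 7 h 39 min; less 30 min break → 7 h 9 min
Sat: 07:16–15:06 = 7 h 50 min; less 30 min break → 7 h 20 min
Sun: 07:31–13:18 = 5 h 47 min; less 30 min break → 5 h 17 min
Wed reg 4 h 36 min / OT 0 h 0 min; Thu reg 8 h 0 min / OT 0 h 8 min; Fri reg 7 h 9 min / OT 0 h 0 min; Sat reg 7 h 20 min / OT 0 h 0 min; Sun reg 5 h 17 min / OT 0 h 0 min.
Totals: regular 32 h 22 min, overtime 0 h 8 min.

Regular 32.37 hours, overtime 0.13 hours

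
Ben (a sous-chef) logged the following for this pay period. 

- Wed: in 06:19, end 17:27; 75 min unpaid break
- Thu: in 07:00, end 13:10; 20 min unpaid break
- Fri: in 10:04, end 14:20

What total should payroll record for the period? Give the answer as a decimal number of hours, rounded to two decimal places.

19.98 hours

Wed: 06:19–17:27 = 11 h 8 min; less 75 min break → 9 h 53 min
Thu: 07:00–13:10 = 6 h 10 min; less 20 min break → 5 h 50 min
Fri: 10:04–14:20 = 4 h 16 min
Total: 9 h 53 min + 5 h 50 min + 4 h 16 min = 19 h 59 min.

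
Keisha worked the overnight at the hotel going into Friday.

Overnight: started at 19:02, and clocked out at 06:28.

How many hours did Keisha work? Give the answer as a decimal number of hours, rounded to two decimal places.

Overnight: 19:02 → midnight = 4 h 58 min; midnight → 06:28 = 6 h 28 min; span 11 h 26 min

11.43 hours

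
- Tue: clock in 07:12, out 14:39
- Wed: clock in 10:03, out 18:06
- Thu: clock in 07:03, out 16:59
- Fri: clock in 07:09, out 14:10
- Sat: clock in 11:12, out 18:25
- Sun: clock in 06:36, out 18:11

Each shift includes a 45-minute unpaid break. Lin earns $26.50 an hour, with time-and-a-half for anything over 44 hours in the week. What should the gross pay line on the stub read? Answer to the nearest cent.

$1275.31

Tue: 07:12–14:39 = 7 h 27 min; less 45 min break → 6 h 42 min
Wed: 10:03–18:06 = 8 h 3 min; less 45 min break → 7 h 18 min
Thu: 07:03–16:59 = 9 h 56 min; less 45 min break → 9 h 11 min
Fri: 07:09–14:10 = 7 h 1 min; less 45 min break → 6 h 16 min
Sat: 11:12–18:25 = 7 h 13 min; less 45 min break → 6 h 28 min
Sun: 06:36–18:11 = 11 h 35 min; less 45 min break → 10 h 50 min
Total worked: 46 h 45 min = 2805 min.
Regular 44 h 0 min = 2640 min at $26.50/h; overtime 2 h 45 min = 165 min at $39.75/h.
Pay = (2640 × $26.50 + 165 × $39.75) ÷ 60 = $1275.31.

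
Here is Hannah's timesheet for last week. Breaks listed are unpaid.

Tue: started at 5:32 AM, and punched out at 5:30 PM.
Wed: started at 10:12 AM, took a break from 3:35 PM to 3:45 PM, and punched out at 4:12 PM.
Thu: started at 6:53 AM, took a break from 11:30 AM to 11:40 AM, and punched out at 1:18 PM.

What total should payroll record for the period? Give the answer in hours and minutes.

Tue: 5:32 AM–5:30 PM = 11 h 58 min
Wed: 10:12 AM–4:12 PM = 6 h 0 min; less 10 min break → 5 h 50 min
Thu: 6:53 AM–1:18 PM = 6 h 25 min; less 10 min break → 6 h 15 min
Total: 11 h 58 min + 5 h 50 min + 6 h 15 min = 24 h 3 min.

24 h 3 min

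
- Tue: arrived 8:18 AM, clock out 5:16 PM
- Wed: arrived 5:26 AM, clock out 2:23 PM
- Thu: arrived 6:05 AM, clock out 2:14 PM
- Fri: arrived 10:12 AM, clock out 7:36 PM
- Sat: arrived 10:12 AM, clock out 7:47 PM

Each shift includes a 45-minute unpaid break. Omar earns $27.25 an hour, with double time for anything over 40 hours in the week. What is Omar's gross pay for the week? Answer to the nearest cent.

$1160.85

Tue: 8:18 AM–5:16 PM = 8 h 58 min; less 45 min break → 8 h 13 min
Wed: 5:26 AM–2:23 PM = 8 h 57 min; less 45 min break → 8 h 12 min
Thu: 6:05 AM–2:14 PM = 8 h 9 min; less 45 min break → 7 h 24 min
Fri: 10:12 AM–7:36 PM = 9 h 24 min; less 45 min break → 8 h 39 min
Sat: 10:12 AM–7:47 PM = 9 h 35 min; less 45 min break → 8 h 50 min
Total worked: 41 h 18 min = 2478 min.
Regular 40 h 0 min = 2400 min at $27.25/h; overtime 1 h 18 min = 78 min at $54.50/h.
Pay = (2400 × $27.25 + 78 × $54.50) ÷ 60 = $1160.85.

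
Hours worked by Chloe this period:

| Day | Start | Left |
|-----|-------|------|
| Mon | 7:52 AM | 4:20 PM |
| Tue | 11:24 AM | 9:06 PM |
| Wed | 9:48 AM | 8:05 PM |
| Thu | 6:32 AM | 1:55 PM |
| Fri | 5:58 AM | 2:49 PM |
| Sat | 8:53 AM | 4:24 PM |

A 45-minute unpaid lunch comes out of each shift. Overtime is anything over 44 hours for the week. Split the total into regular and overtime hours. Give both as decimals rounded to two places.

Regular 44.00 hours, overtime 3.70 hours

Mon: 7:52 AM–4:20 PM = 8 h 28 min; less 45 min break → 7 h 43 min
Tue: 11:24 AM–9:06 PM = 9 h 42 min; less 45 min break → 8 h 57 min
Wed: 9:48 AM–8:05 PM = 10 h 17 min; less 45 min break → 9 h 32 min
Thu: 6:32 AM–1:55 PM = 7 h 23 min; less 45 min break → 6 h 38 min
Fri: 5:58 AM–2:49 PM = 8 h 51 min; less 45 min break → 8 h 6 min
Sat: 8:53 AM–4:24 PM = 7 h 31 min; less 45 min break → 6 h 46 min
Total worked: 47 h 42 min = 47.70 h.
Threshold 44 h → overtime 3 h 42 min, regular 44 h 0 min.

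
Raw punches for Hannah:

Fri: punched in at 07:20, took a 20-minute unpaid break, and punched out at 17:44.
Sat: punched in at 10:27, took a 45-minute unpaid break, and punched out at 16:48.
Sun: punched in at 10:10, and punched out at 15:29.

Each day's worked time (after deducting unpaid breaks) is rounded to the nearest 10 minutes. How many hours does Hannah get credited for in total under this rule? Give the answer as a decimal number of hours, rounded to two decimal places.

Fri: 07:20–17:44 = 10 h 24 min − 20 min = 10 h 4 min → rounds to 10 h 0 min
Sat: 10:27–16:48 = 6 h 21 min − 45 min = 5 h 36 min → rounds to 5 h 40 min
Sun: 10:10–15:29 = 5 h 19 min → rounds to 5 h 20 min
Total credited: 21 h 0 min.

21.00 hours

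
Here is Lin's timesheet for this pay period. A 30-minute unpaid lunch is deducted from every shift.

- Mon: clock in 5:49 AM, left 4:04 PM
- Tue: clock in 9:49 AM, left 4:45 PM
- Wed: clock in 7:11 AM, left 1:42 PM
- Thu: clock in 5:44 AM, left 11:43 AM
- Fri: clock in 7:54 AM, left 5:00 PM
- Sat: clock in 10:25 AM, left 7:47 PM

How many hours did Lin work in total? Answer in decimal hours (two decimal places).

Mon: 5:49 AM–4:04 PM = 10 h 15 min; less 30 min break → 9 h 45 min
Tue: 9:49 AM–4:45 PM = 6 h 56 min; less 30 min break → 6 h 26 min
Wed: 7:11 AM–1:42 PM = 6 h 31 min; less 30 min break → 6 h 1 min
Thu: 5:44 AM–11:43 AM = 5 h 59 min; less 30 min break → 5 h 29 min
Fri: 7:54 AM–5:00 PM = 9 h 6 min; less 30 min break → 8 h 36 min
Sat: 10:25 AM–7:47 PM = 9 h 22 min; less 30 min break → 8 h 52 min
Total: 9 h 45 min + 6 h 26 min + 6 h 1 min + 5 h 29 min + 8 h 36 min + 8 h 52 min = 45 h 9 min.

45.15 hours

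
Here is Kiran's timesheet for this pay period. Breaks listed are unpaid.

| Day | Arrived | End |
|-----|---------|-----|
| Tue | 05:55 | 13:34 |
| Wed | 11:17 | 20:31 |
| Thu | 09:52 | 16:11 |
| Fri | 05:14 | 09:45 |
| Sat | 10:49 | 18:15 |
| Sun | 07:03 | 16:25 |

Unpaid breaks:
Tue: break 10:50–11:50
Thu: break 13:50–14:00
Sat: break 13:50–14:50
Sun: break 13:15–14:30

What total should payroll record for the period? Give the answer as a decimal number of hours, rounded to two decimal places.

41.10 hours

Tue: 05:55–13:34 = 7 h 39 min; less 60 min break → 6 h 39 min
Wed: 11:17–20:31 = 9 h 14 min
Thu: 09:52–16:11 = 6 h 19 min; less 10 min break → 6 h 9 min
Fri: 05:14–09:45 = 4 h 31 min
Sat: 10:49–18:15 = 7 h 26 min; less 60 min break → 6 h 26 min
Sun: 07:03–16:25 = 9 h 22 min; less 75 min break → 8 h 7 min
Total: 6 h 39 min + 9 h 14 min + 6 h 9 min + 4 h 31 min + 6 h 26 min + 8 h 7 min = 41 h 6 min.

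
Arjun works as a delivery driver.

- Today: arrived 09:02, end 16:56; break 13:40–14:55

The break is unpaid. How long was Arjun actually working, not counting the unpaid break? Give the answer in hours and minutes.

6 h 39 min

Today: 09:02–16:56 = 7 h 54 min; less 75 min break → 6 h 39 min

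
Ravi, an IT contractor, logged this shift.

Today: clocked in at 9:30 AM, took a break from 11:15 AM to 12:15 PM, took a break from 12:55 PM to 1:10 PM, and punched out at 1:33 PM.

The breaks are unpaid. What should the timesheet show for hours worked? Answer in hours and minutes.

2 h 48 min

Today: 9:30 AM–1:33 PM = 4 h 3 min; less 75 min break → 2 h 48 min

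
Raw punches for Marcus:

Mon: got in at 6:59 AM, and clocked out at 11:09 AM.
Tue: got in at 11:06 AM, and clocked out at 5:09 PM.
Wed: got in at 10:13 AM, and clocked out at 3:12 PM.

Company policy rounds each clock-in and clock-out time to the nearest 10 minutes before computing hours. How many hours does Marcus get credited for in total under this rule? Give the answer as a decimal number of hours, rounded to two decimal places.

Mon: in 6:59 AM→7:00 AM, out 11:09 AM→11:10 AM; 4 h 10 min
Tue: in 11:06 AM→11:10 AM, out 5:09 PM→5:10 PM; 6 h 0 min
Wed: in 10:13 AM→10:10 AM, out 3:12 PM→3:10 PM; 5 h 0 min
Total credited: 15 h 10 min.

15.17 hours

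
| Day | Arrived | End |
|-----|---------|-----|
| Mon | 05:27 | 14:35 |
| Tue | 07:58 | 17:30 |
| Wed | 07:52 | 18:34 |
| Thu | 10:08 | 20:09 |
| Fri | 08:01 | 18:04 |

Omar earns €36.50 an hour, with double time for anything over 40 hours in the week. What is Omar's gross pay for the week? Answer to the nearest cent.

Mon: 05:27–14:35 = 9 h 8 min
Tue: 07:58–17:30 = 9 h 32 min
Wed: 07:52–18:34 = 10 h 42 min
Thu: 10:08–20:09 = 10 h 1 min
Fri: 08:01–18:04 = 10 h 3 min
Total worked: 49 h 26 min = 2966 min.
Regular 40 h 0 min = 2400 min at €36.50/h; overtime 9 h 26 min = 566 min at €73.00/h.
Pay = (2400 × €36.50 + 566 × €73.00) ÷ 60 = €2148.63.

€2148.63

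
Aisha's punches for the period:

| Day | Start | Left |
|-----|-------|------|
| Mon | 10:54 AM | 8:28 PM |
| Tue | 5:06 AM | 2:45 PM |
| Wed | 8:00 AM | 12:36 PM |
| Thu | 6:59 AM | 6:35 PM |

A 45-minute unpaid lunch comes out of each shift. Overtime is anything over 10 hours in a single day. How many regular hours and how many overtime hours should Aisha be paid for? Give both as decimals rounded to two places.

Regular 31.57 hours, overtime 0.85 hours

Mon: 10:54 AM–8:28 PM = 9 h 34 min; less 45 min break → 8 h 49 min
Tue: 5:06 AM–2:45 PM = 9 h 39 min; less 45 min break → 8 h 54 min
Wed: 8:00 AM–12:36 PM = 4 h 36 min; less 45 min break → 3 h 51 min
Thu: 6:59 AM–6:35 PM = 11 h 36 min; less 45 min break → 10 h 51 min
Mon reg 8 h 49 min / OT 0 h 0 min; Tue reg 8 h 54 min / OT 0 h 0 min; Wed reg 3 h 51 min / OT 0 h 0 min; Thu reg 10 h 0 min / OT 0 h 51 min.
Totals: regular 31 h 34 min, overtime 0 h 51 min.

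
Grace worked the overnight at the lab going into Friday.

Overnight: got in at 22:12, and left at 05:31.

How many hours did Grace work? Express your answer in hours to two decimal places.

7.32 hours

Overnight: 22:12 → midnight = 1 h 48 min; midnight → 05:31 = 5 h 31 min; span 7 h 19 min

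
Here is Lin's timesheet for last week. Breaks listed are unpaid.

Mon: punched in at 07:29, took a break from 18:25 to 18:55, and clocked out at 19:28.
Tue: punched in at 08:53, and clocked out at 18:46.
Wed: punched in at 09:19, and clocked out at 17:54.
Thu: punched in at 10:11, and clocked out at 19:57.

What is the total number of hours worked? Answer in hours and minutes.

Mon: 07:29–19:28 = 11 h 59 min; less 30 min break → 11 h 29 min
Tue: 08:53–18:46 = 9 h 53 min
Wed: 09:19–17:54 = 8 h 35 min
Thu: 10:11–19:57 = 9 h 46 min
Total: 11 h 29 min + 9 h 53 min + 8 h 35 min + 9 h 46 min = 39 h 43 min.

39 h 43 min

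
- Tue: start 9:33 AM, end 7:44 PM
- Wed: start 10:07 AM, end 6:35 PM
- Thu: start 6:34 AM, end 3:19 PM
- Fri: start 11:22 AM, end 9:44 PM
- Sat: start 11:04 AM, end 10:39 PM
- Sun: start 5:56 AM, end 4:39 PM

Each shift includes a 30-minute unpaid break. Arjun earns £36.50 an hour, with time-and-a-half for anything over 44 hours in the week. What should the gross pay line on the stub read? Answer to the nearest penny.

£2321.40

Tue: 9:33 AM–7:44 PM = 10 h 11 min; less 30 min break → 9 h 41 min
Wed: 10:07 AM–6:35 PM = 8 h 28 min; less 30 min break → 7 h 58 min
Thu: 6:34 AM–3:19 PM = 8 h 45 min; less 30 min break → 8 h 15 min
Fri: 11:22 AM–9:44 PM = 10 h 22 min; less 30 min break → 9 h 52 min
Sat: 11:04 AM–10:39 PM = 11 h 35 min; less 30 min break → 11 h 5 min
Sun: 5:56 AM–4:39 PM = 10 h 43 min; less 30 min break → 10 h 13 min
Total worked: 57 h 4 min = 3424 min.
Regular 44 h 0 min = 2640 min at £36.50/h; overtime 13 h 4 min = 784 min at £54.75/h.
Pay = (2640 × £36.50 + 784 × £54.75) ÷ 60 = £2321.40.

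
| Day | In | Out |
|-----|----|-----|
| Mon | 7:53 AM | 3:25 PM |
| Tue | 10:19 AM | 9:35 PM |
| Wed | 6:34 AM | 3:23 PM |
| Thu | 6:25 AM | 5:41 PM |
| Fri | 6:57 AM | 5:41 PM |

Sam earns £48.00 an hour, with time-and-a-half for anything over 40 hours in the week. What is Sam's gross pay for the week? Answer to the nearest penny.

£2612.40

Mon: 7:53 AM–3:25 PM = 7 h 32 min
Tue: 10:19 AM–9:35 PM = 11 h 16 min
Wed: 6:34 AM–3:23 PM = 8 h 49 min
Thu: 6:25 AM–5:41 PM = 11 h 16 min
Fri: 6:57 AM–5:41 PM = 10 h 44 min
Total worked: 49 h 37 min = 2977 min.
Regular 40 h 0 min = 2400 min at £48.00/h; overtime 9 h 37 min = 577 min at £72.00/h.
Pay = (2400 × £48.00 + 577 × £72.00) ÷ 60 = £2612.40.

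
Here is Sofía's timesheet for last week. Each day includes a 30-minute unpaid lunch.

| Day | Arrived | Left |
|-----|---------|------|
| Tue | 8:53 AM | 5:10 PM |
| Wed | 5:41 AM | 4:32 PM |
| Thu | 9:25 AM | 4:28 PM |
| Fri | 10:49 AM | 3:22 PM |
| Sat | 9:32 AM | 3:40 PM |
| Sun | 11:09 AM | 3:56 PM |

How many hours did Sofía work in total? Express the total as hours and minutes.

Tue: 8:53 AM–5:10 PM = 8 h 17 min; less 30 min break → 7 h 47 min
Wed: 5:41 AM–4:32 PM = 10 h 51 min; less 30 min break → 10 h 21 min
Thu: 9:25 AM–4:28 PM = 7 h 3 min; less 30 min break → 6 h 33 min
Fri: 10:49 AM–3:22 PM = 4 h 33 min; less 30 min break → 4 h 3 min
Sat: 9:32 AM–3:40 PM = 6 h 8 min; less 30 min break → 5 h 38 min
Sun: 11:09 AM–3:56 PM = 4 h 47 min; less 30 min break → 4 h 17 min
Total: 7 h 47 min + 10 h 21 min + 6 h 33 min + 4 h 3 min + 5 h 38 min + 4 h 17 min = 38 h 39 min.

38 h 39 min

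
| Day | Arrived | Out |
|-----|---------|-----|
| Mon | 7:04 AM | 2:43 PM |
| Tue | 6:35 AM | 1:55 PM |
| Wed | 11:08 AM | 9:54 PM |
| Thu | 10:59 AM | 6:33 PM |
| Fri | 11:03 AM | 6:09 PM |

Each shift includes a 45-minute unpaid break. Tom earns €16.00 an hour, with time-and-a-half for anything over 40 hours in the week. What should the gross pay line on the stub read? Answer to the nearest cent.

Mon: 7:04 AM–2:43 PM = 7 h 39 min; less 45 min break → 6 h 54 min
Tue: 6:35 AM–1:55 PM = 7 h 20 min; less 45 min break → 6 h 35 min
Wed: 11:08 AM–9:54 PM = 10 h 46 min; less 45 min break → 10 h 1 min
Thu: 10:59 AM–6:33 PM = 7 h 34 min; less 45 min break → 6 h 49 min
Fri: 11:03 AM–6:09 PM = 7 h 6 min; less 45 min break → 6 h 21 min
Total worked: 36 h 40 min = 2200 min.
Regular 36 h 40 min = 2200 min at €16.00/h; overtime 0 h 0 min = 0 min at €24.00/h.
Pay = (2200 × €16.00 + 0 × €24.00) ÷ 60 = €586.67.

€586.67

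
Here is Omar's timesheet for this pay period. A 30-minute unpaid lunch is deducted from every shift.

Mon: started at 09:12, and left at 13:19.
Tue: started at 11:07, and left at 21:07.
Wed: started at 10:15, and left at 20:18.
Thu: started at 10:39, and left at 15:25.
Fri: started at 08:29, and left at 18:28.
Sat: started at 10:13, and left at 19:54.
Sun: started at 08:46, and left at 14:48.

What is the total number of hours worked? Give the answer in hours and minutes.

51 h 8 min

Mon: 09:12–13:19 = 4 h 7 min; less 30 min break → 3 h 37 min
Tue: 11:07–21:07 = 10 h 0 min; less 30 min break → 9 h 30 min
Wed: 10:15–20:18 = 10 h 3 min; less 30 min break → 9 h 33 min
Thu: 10:39–15:25 = 4 h 46 min; less 30 min break → 4 h 16 min
Fri: 08:29–18:28 = 9 h 59 min; less 30 min break → 9 h 29 min
Sat: 10:13–19:54 = 9 h 41 min; less 30 min break → 9 h 11 min
Sun: 08:46–14:48 = 6 h 2 min; less 30 min break → 5 h 32 min
Total: 3 h 37 min + 9 h 30 min + 9 h 33 min + 4 h 16 min + 9 h 29 min + 9 h 11 min + 5 h 32 min = 51 h 8 min.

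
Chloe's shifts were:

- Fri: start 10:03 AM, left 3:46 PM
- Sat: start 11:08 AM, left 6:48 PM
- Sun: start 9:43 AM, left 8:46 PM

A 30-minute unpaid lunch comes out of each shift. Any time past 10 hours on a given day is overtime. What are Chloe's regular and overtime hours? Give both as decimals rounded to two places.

Fri: 10:03 AM–3:46 PM = 5 h 43 min; less 30 min break → 5 h 13 min
Sat: 11:08 AM–6:48 PM = 7 h 40 min; less 30 min break → 7 h 10 min
Sun: 9:43 AM–8:46 PM = 11 h 3 min; less 30 min break → 10 h 33 min
Fri reg 5 h 13 min / OT 0 h 0 min; Sat reg 7 h 10 min / OT 0 h 0 min; Sun reg 10 h 0 min / OT 0 h 33 min.
Totals: regular 22 h 23 min, overtime 0 h 33 min.

Regular 22.38 hours, overtime 0.55 hours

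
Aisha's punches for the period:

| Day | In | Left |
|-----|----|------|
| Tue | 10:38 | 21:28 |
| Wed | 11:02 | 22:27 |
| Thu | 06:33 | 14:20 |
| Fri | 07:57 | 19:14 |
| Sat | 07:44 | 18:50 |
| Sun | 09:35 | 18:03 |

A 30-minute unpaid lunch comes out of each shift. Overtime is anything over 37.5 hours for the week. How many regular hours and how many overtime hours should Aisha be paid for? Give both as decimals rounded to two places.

Tue: 10:38–21:28 = 10 h 50 min; less 30 min break → 10 h 20 min
Wed: 11:02–22:27 = 11 h 25 min; less 30 min break → 10 h 55 min
Thu: 06:33–14:20 = 7 h 47 min; less 30 min break → 7 h 17 min
Fri: 07:57–19:14 = 11 h 17 min; less 30 min break → 10 h 47 min
Sat: 07:44–18:50 = 11 h 6 min; less 30 min break → 10 h 36 min
Sun: 09:35–18:03 = 8 h 28 min; less 30 min break → 7 h 58 min
Total worked: 57 h 53 min = 57.88 h.
Threshold 37.5 h → overtime 20 h 23 min, regular 37 h 30 min.

Regular 37.50 hours, overtime 20.38 hours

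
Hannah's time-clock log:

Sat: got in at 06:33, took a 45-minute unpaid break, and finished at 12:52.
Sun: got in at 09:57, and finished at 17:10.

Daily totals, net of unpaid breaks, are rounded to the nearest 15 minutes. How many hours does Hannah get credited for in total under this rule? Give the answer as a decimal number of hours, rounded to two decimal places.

12.75 hours

Sat: 06:33–12:52 = 6 h 19 min − 45 min = 5 h 34 min → rounds to 5 h 30 min
Sun: 09:57–17:10 = 7 h 13 min → rounds to 7 h 15 min
Total credited: 12 h 45 min.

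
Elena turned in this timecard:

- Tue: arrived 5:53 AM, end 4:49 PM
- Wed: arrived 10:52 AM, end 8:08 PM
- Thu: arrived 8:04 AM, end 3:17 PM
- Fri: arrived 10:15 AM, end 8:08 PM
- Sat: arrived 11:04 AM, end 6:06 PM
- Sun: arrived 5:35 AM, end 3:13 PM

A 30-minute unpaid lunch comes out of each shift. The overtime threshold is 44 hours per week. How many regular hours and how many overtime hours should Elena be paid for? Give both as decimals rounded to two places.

Regular 44.00 hours, overtime 6.97 hours

Tue: 5:53 AM–4:49 PM = 10 h 56 min; less 30 min break → 10 h 26 min
Wed: 10:52 AM–8:08 PM = 9 h 16 min; less 30 min break → 8 h 46 min
Thu: 8:04 AM–3:17 PM = 7 h 13 min; less 30 min break → 6 h 43 min
Fri: 10:15 AM–8:08 PM = 9 h 53 min; less 30 min break → 9 h 23 min
Sat: 11:04 AM–6:06 PM = 7 h 2 min; less 30 min break → 6 h 32 min
Sun: 5:35 AM–3:13 PM = 9 h 38 min; less 30 min break → 9 h 8 min
Total worked: 50 h 58 min = 50.97 h.
Threshold 44 h → overtime 6 h 58 min, regular 44 h 0 min.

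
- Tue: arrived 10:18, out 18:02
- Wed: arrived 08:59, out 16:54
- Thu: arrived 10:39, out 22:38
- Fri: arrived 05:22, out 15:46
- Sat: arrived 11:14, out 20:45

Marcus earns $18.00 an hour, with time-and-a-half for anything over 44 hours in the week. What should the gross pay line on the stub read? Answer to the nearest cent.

Tue: 10:18–18:02 = 7 h 44 min
Wed: 08:59–16:54 = 7 h 55 min
Thu: 10:39–22:38 = 11 h 59 min
Fri: 05:22–15:46 = 10 h 24 min
Sat: 11:14–20:45 = 9 h 31 min
Total worked: 47 h 33 min = 2853 min.
Regular 44 h 0 min = 2640 min at $18.00/h; overtime 3 h 33 min = 213 min at $27.00/h.
Pay = (2640 × $18.00 + 213 × $27.00) ÷ 60 = $887.85.

$887.85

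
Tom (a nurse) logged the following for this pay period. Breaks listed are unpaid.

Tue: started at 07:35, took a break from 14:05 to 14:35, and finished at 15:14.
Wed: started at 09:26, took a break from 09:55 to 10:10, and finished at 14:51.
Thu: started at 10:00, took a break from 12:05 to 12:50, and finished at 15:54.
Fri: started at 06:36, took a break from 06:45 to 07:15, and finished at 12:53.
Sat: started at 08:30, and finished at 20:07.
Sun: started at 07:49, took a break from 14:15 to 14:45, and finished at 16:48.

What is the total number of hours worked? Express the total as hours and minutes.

Tue: 07:35–15:14 = 7 h 39 min; less 30 min break → 7 h 9 min
Wed: 09:26–14:51 = 5 h 25 min; less 15 min break → 5 h 10 min
Thu: 10:00–15:54 = 5 h 54 min; less 45 min break → 5 h 9 min
Fri: 06:36–12:53 = 6 h 17 min; less 30 min break → 5 h 47 min
Sat: 08:30–20:07 = 11 h 37 min
Sun: 07:49–16:48 = 8 h 59 min; less 30 min break → 8 h 29 min
Total: 7 h 9 min + 5 h 10 min + 5 h 9 min + 5 h 47 min + 11 h 37 min + 8 h 29 min = 43 h 21 min.

43 h 21 min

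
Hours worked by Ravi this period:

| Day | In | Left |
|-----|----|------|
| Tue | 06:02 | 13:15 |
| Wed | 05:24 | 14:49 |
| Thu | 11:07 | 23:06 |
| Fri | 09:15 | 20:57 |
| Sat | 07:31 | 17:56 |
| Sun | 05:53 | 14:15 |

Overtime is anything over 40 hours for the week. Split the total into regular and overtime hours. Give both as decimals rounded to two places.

Regular 40.00 hours, overtime 19.10 hours

Tue: 06:02–13:15 = 7 h 13 min
Wed: 05:24–14:49 = 9 h 25 min
Thu: 11:07–23:06 = 11 h 59 min
Fri: 09:15–20:57 = 11 h 42 min
Sat: 07:31–17:56 = 10 h 25 min
Sun: 05:53–14:15 = 8 h 22 min
Total worked: 59 h 6 min = 59.10 h.
Threshold 40 h → overtime 19 h 6 min, regular 40 h 0 min.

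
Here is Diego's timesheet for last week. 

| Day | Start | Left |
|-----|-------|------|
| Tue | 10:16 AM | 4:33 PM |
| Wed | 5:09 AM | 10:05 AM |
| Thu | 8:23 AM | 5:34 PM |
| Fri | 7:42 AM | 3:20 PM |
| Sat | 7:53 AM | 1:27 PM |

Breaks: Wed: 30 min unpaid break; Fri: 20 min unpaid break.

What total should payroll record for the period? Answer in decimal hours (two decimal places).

32.77 hours

Tue: 10:16 AM–4:33 PM = 6 h 17 min
Wed: 5:09 AM–10:05 AM = 4 h 56 min; less 30 min break → 4 h 26 min
Thu: 8:23 AM–5:34 PM = 9 h 11 min
Fri: 7:42 AM–3:20 PM = 7 h 38 min; less 20 min break → 7 h 18 min
Sat: 7:53 AM–1:27 PM = 5 h 34 min
Total: 6 h 17 min + 4 h 26 min + 9 h 11 min + 7 h 18 min + 5 h 34 min = 32 h 46 min.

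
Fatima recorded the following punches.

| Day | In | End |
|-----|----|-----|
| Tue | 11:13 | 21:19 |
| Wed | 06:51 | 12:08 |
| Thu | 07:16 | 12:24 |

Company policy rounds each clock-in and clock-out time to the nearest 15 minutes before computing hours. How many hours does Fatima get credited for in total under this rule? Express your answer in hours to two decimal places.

Tue: in 11:13→11:15, out 21:19→21:15; 10 h 0 min
Wed: in 06:51→06:45, out 12:08→12:15; 5 h 30 min
Thu: in 07:16→07:15, out 12:24→12:30; 5 h 15 min
Total credited: 20 h 45 min.

20.75 hours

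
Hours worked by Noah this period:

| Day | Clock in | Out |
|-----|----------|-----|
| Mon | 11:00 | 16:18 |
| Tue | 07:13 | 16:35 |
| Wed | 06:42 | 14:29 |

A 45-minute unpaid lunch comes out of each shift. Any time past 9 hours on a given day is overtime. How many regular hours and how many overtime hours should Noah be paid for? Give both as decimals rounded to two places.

Regular 20.20 hours, overtime 0.00 hours

Mon: 11:00–16:18 = 5 h 18 min; less 45 min break → 4 h 33 min
Tue: 07:13–16:35 = 9 h 22 min; less 45 min break → 8 h 37 min
Wed: 06:42–14:29 = 7 h 47 min; less 45 min break → 7 h 2 min
Mon reg 4 h 33 min / OT 0 h 0 min; Tue reg 8 h 37 min / OT 0 h 0 min; Wed reg 7 h 2 min / OT 0 h 0 min.
Totals: regular 20 h 12 min, overtime 0 h 0 min.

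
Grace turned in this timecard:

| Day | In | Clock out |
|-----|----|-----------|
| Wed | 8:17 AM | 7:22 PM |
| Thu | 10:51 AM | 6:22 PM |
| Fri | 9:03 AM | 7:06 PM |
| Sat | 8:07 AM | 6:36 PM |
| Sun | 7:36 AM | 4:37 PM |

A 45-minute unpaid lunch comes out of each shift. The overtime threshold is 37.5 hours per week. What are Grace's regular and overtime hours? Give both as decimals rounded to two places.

Regular 37.50 hours, overtime 6.90 hours

Wed: 8:17 AM–7:22 PM = 11 h 5 min; less 45 min break → 10 h 20 min
Thu: 10:51 AM–6:22 PM = 7 h 31 min; less 45 min break → 6 h 46 min
Fri: 9:03 AM–7:06 PM = 10 h 3 min; less 45 min break → 9 h 18 min
Sat: 8:07 AM–6:36 PM = 10 h 29 min; less 45 min break → 9 h 44 min
Sun: 7:36 AM–4:37 PM = 9 h 1 min; less 45 min break → 8 h 16 min
Total worked: 44 h 24 min = 44.40 h.
Threshold 37.5 h → overtime 6 h 54 min, regular 37 h 30 min.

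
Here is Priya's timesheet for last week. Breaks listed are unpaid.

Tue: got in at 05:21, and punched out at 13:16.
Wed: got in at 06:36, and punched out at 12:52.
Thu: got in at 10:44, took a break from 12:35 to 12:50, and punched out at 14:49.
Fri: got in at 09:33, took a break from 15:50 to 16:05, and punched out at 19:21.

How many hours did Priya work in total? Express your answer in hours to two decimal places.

27.57 hours

Tue: 05:21–13:16 = 7 h 55 min
Wed: 06:36–12:52 = 6 h 16 min
Thu: 10:44–14:49 = 4 h 5 min; less 15 min break → 3 h 50 min
Fri: 09:33–19:21 = 9 h 48 min; less 15 min break → 9 h 33 min
Total: 7 h 55 min + 6 h 16 min + 3 h 50 min + 9 h 33 min = 27 h 34 min.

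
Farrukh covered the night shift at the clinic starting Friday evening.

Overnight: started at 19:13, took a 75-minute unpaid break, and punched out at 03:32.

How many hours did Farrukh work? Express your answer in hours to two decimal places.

7.07 hours

Overnight: 19:13 → midnight = 4 h 47 min; midnight → 03:32 = 3 h 32 min; span 8 h 19 min; less 75 min break → 7 h 4 min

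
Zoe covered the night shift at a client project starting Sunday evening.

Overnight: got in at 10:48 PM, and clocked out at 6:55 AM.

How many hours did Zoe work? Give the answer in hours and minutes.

Overnight: 10:48 PM → midnight = 1 h 12 min; midnight → 6:55 AM = 6 h 55 min; span 8 h 7 min

8 h 7 min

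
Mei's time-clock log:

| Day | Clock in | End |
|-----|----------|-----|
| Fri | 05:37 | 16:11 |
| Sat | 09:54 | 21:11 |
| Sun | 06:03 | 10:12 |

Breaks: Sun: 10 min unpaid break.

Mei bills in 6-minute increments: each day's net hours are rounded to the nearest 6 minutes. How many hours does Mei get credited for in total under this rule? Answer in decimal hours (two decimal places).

Fri: 05:37–16:11 = 10 h 34 min → rounds to 10 h 36 min
Sat: 09:54–21:11 = 11 h 17 min → rounds to 11 h 18 min
Sun: 06:03–10:12 = 4 h 9 min − 10 min = 3 h 59 min → rounds to 4 h 0 min
Total credited: 25 h 54 min.

25.90 hours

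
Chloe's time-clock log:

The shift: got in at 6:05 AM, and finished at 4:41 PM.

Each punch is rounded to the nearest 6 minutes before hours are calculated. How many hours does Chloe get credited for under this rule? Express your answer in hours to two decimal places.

The shift: in 6:05 AM→6:06 AM, out 4:41 PM→4:42 PM; 10 h 36 min

10.60 hours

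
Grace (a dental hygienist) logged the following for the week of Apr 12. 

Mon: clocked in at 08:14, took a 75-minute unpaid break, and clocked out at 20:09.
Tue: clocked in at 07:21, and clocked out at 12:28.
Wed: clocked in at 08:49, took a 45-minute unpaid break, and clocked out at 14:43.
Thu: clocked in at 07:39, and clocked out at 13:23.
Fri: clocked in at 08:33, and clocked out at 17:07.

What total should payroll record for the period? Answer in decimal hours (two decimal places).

Mon: 08:14–20:09 = 11 h 55 min; less 75 min break → 10 h 40 min
Tue: 07:21–12:28 = 5 h 7 min
Wed: 08:49–14:43 = 5 h 54 min; less 45 min break → 5 h 9 min
Thu: 07:39–13:23 = 5 h 44 min
Fri: 08:33–17:07 = 8 h 34 min
Total: 10 h 40 min + 5 h 7 min + 5 h 9 min + 5 h 44 min + 8 h 34 min = 35 h 14 min.

35.23 hours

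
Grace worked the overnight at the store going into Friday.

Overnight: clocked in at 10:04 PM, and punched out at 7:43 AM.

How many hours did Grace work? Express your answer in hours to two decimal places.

9.65 hours

Overnight: 10:04 PM → midnight = 1 h 56 min; midnight → 7:43 AM = 7 h 43 min; span 9 h 39 min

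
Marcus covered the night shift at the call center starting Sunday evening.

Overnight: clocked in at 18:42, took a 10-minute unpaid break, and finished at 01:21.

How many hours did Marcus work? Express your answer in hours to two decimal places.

Overnight: 18:42 → midnight = 5 h 18 min; midnight → 01:21 = 1 h 21 min; span 6 h 39 min; less 10 min break → 6 h 29 min

6.48 hours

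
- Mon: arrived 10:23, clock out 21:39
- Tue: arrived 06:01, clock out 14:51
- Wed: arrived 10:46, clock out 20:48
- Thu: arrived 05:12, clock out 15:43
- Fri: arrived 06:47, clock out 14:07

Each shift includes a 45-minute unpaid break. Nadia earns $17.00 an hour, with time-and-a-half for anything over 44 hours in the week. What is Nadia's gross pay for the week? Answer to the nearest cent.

Mon: 10:23–21:39 = 11 h 16 min; less 45 min break → 10 h 31 min
Tue: 06:01–14:51 = 8 h 50 min; less 45 min break → 8 h 5 min
Wed: 10:46–20:48 = 10 h 2 min; less 45 min break → 9 h 17 min
Thu: 05:12–15:43 = 10 h 31 min; less 45 min break → 9 h 46 min
Fri: 06:47–14:07 = 7 h 20 min; less 45 min break → 6 h 35 min
Total worked: 44 h 14 min = 2654 min.
Regular 44 h 0 min = 2640 min at $17.00/h; overtime 0 h 14 min = 14 min at $25.50/h.
Pay = (2640 × $17.00 + 14 × $25.50) ÷ 60 = $753.95.

$753.95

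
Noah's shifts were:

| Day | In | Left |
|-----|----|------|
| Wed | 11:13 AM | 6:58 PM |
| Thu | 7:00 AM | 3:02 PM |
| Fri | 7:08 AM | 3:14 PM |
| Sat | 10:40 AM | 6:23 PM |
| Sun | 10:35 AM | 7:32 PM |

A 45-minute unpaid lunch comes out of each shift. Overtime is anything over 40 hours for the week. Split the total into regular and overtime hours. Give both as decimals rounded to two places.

Wed: 11:13 AM–6:58 PM = 7 h 45 min; less 45 min break → 7 h 0 min
Thu: 7:00 AM–3:02 PM = 8 h 2 min; less 45 min break → 7 h 17 min
Fri: 7:08 AM–3:14 PM = 8 h 6 min; less 45 min break → 7 h 21 min
Sat: 10:40 AM–6:23 PM = 7 h 43 min; less 45 min break → 6 h 58 min
Sun: 10:35 AM–7:32 PM = 8 h 57 min; less 45 min break → 8 h 12 min
Total worked: 36 h 48 min = 36.80 h.
Threshold 40 h → overtime 0 h 0 min, regular 36 h 48 min.

Regular 36.80 hours, overtime 0.00 hours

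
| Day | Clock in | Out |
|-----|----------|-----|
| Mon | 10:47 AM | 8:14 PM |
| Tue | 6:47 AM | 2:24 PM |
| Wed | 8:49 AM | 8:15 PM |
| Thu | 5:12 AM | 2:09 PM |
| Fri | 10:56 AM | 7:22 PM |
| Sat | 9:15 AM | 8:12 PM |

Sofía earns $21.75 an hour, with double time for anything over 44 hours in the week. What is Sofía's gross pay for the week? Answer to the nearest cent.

Mon: 10:47 AM–8:14 PM = 9 h 27 min
Tue: 6:47 AM–2:24 PM = 7 h 37 min
Wed: 8:49 AM–8:15 PM = 11 h 26 min
Thu: 5:12 AM–2:09 PM = 8 h 57 min
Fri: 10:56 AM–7:22 PM = 8 h 26 min
Sat: 9:15 AM–8:12 PM = 10 h 57 min
Total worked: 56 h 50 min = 3410 min.
Regular 44 h 0 min = 2640 min at $21.75/h; overtime 12 h 50 min = 770 min at $43.50/h.
Pay = (2640 × $21.75 + 770 × $43.50) ÷ 60 = $1515.25.

$1515.25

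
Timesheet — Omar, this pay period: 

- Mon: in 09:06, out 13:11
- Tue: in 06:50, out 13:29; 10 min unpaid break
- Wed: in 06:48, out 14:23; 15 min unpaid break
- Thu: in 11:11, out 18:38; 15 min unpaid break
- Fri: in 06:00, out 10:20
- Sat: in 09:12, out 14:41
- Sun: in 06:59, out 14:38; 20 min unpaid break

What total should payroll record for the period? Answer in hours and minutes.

Mon: 09:06–13:11 = 4 h 5 min
Tue: 06:50–13:29 = 6 h 39 min; less 10 min break → 6 h 29 min
Wed: 06:48–14:23 = 7 h 35 min; less 15 min break → 7 h 20 min
Thu: 11:11–18:38 = 7 h 27 min; less 15 min break → 7 h 12 min
Fri: 06:00–10:20 = 4 h 20 min
Sat: 09:12–14:41 = 5 h 29 min
Sun: 06:59–14:38 = 7 h 39 min; less 20 min break → 7 h 19 min
Total: 4 h 5 min + 6 h 29 min + 7 h 20 min + 7 h 12 min + 4 h 20 min + 5 h 29 min + 7 h 19 min = 42 h 14 min.

42 h 14 min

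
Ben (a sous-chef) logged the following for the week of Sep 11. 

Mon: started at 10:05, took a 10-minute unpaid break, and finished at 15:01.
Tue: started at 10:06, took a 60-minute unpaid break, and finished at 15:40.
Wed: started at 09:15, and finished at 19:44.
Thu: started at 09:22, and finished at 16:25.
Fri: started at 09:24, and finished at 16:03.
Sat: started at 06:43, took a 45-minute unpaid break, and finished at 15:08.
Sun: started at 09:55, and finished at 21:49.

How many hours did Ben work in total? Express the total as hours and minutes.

Mon: 10:05–15:01 = 4 h 56 min; less 10 min break → 4 h 46 min
Tue: 10:06–15:40 = 5 h 34 min; less 60 min break → 4 h 34 min
Wed: 09:15–19:44 = 10 h 29 min
Thu: 09:22–16:25 = 7 h 3 min
Fri: 09:24–16:03 = 6 h 39 min
Sat: 06:43–15:08 = 8 h 25 min; less 45 min break → 7 h 40 min
Sun: 09:55–21:49 = 11 h 54 min
Total: 4 h 46 min + 4 h 34 min + 10 h 29 min + 7 h 3 min + 6 h 39 min + 7 h 40 min + 11 h 54 min = 53 h 5 min.

53 h 5 min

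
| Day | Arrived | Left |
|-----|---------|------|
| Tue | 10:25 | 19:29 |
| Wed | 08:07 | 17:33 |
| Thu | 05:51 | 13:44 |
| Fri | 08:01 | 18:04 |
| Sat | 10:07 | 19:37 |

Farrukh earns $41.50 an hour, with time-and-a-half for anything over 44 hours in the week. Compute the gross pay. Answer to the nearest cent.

Tue: 10:25–19:29 = 9 h 4 min
Wed: 08:07–17:33 = 9 h 26 min
Thu: 05:51–13:44 = 7 h 53 min
Fri: 08:01–18:04 = 10 h 3 min
Sat: 10:07–19:37 = 9 h 30 min
Total worked: 45 h 56 min = 2756 min.
Regular 44 h 0 min = 2640 min at $41.50/h; overtime 1 h 56 min = 116 min at $62.25/h.
Pay = (2640 × $41.50 + 116 × $62.25) ÷ 60 = $1946.35.

$1946.35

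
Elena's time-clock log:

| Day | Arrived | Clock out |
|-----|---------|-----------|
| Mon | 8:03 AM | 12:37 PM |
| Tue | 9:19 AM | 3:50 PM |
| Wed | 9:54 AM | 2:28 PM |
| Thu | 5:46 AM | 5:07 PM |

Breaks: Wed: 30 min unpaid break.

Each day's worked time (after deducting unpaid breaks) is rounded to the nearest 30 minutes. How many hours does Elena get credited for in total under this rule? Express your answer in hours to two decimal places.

26.50 hours

Mon: 8:03 AM–12:37 PM = 4 h 34 min → rounds to 4 h 30 min
Tue: 9:19 AM–3:50 PM = 6 h 31 min → rounds to 6 h 30 min
Wed: 9:54 AM–2:28 PM = 4 h 34 min − 30 min = 4 h 4 min → rounds to 4 h 0 min
Thu: 5:46 AM–5:07 PM = 11 h 21 min → rounds to 11 h 30 min
Total credited: 26 h 30 min.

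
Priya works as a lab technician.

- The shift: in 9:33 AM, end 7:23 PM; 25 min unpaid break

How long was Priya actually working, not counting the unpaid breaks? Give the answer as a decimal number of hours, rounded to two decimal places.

9.42 hours

The shift: 9:33 AM–7:23 PM = 9 h 50 min; less 25 min break → 9 h 25 min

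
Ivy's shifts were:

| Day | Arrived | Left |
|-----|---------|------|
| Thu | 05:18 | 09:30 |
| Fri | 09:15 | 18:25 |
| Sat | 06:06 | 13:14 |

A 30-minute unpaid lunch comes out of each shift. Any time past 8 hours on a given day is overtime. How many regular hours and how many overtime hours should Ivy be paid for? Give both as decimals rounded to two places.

Regular 18.33 hours, overtime 0.67 hours

Thu: 05:18–09:30 = 4 h 12 min; less 30 min break → 3 h 42 min
Fri: 09:15–18:25 = 9 h 10 min; less 30 min break → 8 h 40 min
Sat: 06:06–13:14 = 7 h 8 min; less 30 min break → 6 h 38 min
Thu reg 3 h 42 min / OT 0 h 0 min; Fri reg 8 h 0 min / OT 0 h 40 min; Sat reg 6 h 38 min / OT 0 h 0 min.
Totals: regular 18 h 20 min, overtime 0 h 40 min.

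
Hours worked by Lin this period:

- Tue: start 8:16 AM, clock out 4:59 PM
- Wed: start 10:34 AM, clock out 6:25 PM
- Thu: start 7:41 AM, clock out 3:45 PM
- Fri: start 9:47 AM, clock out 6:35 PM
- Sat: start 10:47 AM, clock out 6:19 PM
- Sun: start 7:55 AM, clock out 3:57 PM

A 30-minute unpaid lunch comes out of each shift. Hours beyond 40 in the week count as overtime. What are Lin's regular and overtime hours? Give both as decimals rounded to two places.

Tue: 8:16 AM–4:59 PM = 8 h 43 min; less 30 min break → 8 h 13 min
Wed: 10:34 AM–6:25 PM = 7 h 51 min; less 30 min break → 7 h 21 min
Thu: 7:41 AM–3:45 PM = 8 h 4 min; less 30 min break → 7 h 34 min
Fri: 9:47 AM–6:35 PM = 8 h 48 min; less 30 min break → 8 h 18 min
Sat: 10:47 AM–6:19 PM = 7 h 32 min; less 30 min break → 7 h 2 min
Sun: 7:55 AM–3:57 PM = 8 h 2 min; less 30 min break → 7 h 32 min
Total worked: 46 h 0 min = 46.00 h.
Threshold 40 h → overtime 6 h 0 min, regular 40 h 0 min.

Regular 40.00 hours, overtime 6.00 hours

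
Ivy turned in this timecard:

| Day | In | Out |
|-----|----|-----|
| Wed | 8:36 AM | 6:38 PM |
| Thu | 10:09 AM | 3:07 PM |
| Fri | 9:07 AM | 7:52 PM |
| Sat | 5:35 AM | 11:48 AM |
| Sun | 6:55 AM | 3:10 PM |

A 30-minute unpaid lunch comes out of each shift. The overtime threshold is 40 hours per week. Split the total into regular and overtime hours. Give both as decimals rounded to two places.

Regular 37.72 hours, overtime 0.00 hours

Wed: 8:36 AM–6:38 PM = 10 h 2 min; less 30 min break → 9 h 32 min
Thu: 10:09 AM–3:07 PM = 4 h 58 min; less 30 min break → 4 h 28 min
Fri: 9:07 AM–7:52 PM = 10 h 45 min; less 30 min break → 10 h 15 min
Sat: 5:35 AM–11:48 AM = 6 h 13 min; less 30 min break → 5 h 43 min
Sun: 6:55 AM–3:10 PM = 8 h 15 min; less 30 min break → 7 h 45 min
Total worked: 37 h 43 min = 37.72 h.
Threshold 40 h → overtime 0 h 0 min, regular 37 h 43 min.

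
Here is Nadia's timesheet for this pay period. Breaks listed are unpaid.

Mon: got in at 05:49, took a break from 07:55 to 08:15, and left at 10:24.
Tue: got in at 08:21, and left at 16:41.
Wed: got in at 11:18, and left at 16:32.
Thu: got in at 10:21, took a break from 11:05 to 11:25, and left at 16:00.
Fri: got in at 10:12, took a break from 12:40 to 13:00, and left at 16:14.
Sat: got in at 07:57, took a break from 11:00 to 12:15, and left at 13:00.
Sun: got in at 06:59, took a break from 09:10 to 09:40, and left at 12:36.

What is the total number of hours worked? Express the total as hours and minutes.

37 h 45 min

Mon: 05:49–10:24 = 4 h 35 min; less 20 min break → 4 h 15 min
Tue: 08:21–16:41 = 8 h 20 min
Wed: 11:18–16:32 = 5 h 14 min
Thu: 10:21–16:00 = 5 h 39 min; less 20 min break → 5 h 19 min
Fri: 10:12–16:14 = 6 h 2 min; less 20 min break → 5 h 42 min
Sat: 07:57–13:00 = 5 h 3 min; less 75 min break → 3 h 48 min
Sun: 06:59–12:36 = 5 h 37 min; less 30 min break → 5 h 7 min
Total: 4 h 15 min + 8 h 20 min + 5 h 14 min + 5 h 19 min + 5 h 42 min + 3 h 48 min + 5 h 7 min = 37 h 45 min.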